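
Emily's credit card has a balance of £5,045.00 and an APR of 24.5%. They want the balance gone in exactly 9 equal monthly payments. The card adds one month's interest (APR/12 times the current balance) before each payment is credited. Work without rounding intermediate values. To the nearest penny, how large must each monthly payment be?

£619.32

Monthly rate r = 24.5%/12 = 2.04167% = 0.0204167.
Level-payment amortization: P = B₀·r / (1 − (1+r)^(−n)) = 5045.00·0.0204167 / (1 − 1.02042^(−9)).
Denominator 1 − (1+r)^(−9) = 0.166314766.
P = 103.002 / 0.166314766 ≈ 619.32.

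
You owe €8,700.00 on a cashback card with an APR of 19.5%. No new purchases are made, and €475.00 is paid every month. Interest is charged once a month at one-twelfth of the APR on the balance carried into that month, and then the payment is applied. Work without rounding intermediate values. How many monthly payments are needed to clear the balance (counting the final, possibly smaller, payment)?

22 months

Monthly rate r = 19.5%/12 = 1.625% = 0.01625.
Recurrence: B ← B·(1+r) − €475.00.
Month 1: interest €141.38; balance after payment €8,366.38.
Month 2: interest €135.95; balance after payment €8,027.33.
Closed form: n = −ln(1 − rB₀/P)/ln(1+r) = −ln(0.70237)/ln(1.01625) ≈ 21.918, so the balance reaches zero during payment 22.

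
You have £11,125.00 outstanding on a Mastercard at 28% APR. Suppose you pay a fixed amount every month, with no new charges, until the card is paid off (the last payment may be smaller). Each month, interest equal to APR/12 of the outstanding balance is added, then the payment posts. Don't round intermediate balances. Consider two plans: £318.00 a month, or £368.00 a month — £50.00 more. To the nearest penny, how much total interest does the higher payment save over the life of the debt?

£3,863.88

Monthly rate r = 28%/12 = 2.33333% = 0.0233333.
At £318.00/mo: n = ⌈−ln(1 − rB₀/P)/ln(1+r)⌉ = 74 payments (last £148.23); total interest = total paid − £11,125.00 = £12,237.23.
At £368.00/mo: 53 payments (last £362.35); total interest £8,373.35.
Interest saved = £12,237.23 − £8,373.35 = £3,863.88.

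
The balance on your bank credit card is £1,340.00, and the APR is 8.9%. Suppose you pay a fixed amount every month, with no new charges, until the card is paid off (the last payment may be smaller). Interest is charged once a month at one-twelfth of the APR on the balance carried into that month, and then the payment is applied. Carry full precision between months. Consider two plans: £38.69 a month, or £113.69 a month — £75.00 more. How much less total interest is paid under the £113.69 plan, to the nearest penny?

Monthly rate r = 8.9%/12 = 0.741667% = 0.00741667.
At £38.69/mo: n = ⌈−ln(1 − rB₀/P)/ln(1+r)⌉ = 41 payments (last £6.90); total interest = total paid − £1,340.00 = £214.50.
At £113.69/mo: 13 payments (last £43.24); total interest £67.52.
Interest saved = £214.50 − £67.52 = £146.98.

£146.98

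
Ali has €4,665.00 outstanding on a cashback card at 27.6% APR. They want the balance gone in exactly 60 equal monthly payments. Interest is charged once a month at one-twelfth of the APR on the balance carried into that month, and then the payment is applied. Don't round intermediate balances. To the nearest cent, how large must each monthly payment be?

€144.12

Monthly rate r = 27.6%/12 = 2.3% = 0.023.
Level-payment amortization: P = B₀·r / (1 − (1+r)^(−n)) = 4665.00·0.023 / (1 − 1.023^(−60)).
Denominator 1 − (1+r)^(−60) = 0.744458184.
P = 107.295 / 0.744458184 ≈ 144.12.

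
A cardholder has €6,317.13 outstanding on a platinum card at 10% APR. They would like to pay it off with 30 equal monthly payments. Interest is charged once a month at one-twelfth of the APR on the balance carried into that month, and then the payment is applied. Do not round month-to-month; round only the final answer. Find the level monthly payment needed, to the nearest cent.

Monthly rate r = 10%/12 = 0.833333% = 0.00833333.
Level-payment amortization: P = B₀·r / (1 − (1+r)^(−n)) = 6317.13·0.00833333 / (1 − 1.00833^(−30)).
Denominator 1 − (1+r)^(−30) = 0.220392027.
P = 52.6427 / 0.220392027 ≈ 238.86.

€238.86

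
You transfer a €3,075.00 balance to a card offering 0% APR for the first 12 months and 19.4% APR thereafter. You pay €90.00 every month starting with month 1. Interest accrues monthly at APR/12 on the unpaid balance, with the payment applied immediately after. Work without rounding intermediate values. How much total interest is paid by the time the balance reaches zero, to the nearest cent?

€495.32

Promo months 1–12 at r₀ = 0%/12 = 0; months 13+ at r₁ = 19.4%/12 = 0.0161667.
After month 12 (no interest yet): B = €3,075.00 − 12·€90.00 = €1,995.00.
Then at r₁ with €90.00/mo: n₂ = −ln(1 − r₁·B/P)/ln(1+r₁) ≈ 27.67 → 28 more payments.
Total paid = 39·€90.00 + €60.32 = €3,570.32; interest = €3,570.32 − €3,075.00 = €495.32.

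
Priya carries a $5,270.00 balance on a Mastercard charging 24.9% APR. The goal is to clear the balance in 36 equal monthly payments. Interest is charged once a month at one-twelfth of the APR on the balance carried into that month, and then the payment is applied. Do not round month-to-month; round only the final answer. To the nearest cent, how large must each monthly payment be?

$209.26

Monthly rate r = 24.9%/12 = 2.075% = 0.02075.
Level-payment amortization: P = B₀·r / (1 − (1+r)^(−n)) = 5270.00·0.02075 / (1 − 1.02075^(−36)).
Denominator 1 − (1+r)^(−36) = 0.522578459.
P = 109.352 / 0.522578459 ≈ 209.26.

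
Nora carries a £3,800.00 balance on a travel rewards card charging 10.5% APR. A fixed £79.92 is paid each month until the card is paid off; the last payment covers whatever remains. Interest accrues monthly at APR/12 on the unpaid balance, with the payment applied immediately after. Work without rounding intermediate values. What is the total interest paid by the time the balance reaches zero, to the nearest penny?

£1,134.78

Monthly rate r = 10.5%/12 = 0.875% = 0.00875.
Payoff takes n = ⌈−ln(1 − rB₀/P)/ln(1+r)⌉ = ⌈61.746⌉ = 62 payments; the last is £59.66.
Total paid = 61·£79.92 + £59.66 = £4,934.78.
Total interest = total paid − principal = £4,934.78 − £3,800.00 = £1,134.78.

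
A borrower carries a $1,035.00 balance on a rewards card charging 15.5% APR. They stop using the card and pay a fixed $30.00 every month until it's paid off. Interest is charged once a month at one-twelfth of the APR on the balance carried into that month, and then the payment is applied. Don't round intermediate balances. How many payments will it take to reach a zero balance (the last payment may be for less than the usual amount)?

Monthly rate r = 15.5%/12 = 1.29167% = 0.0129167.
Recurrence: B ← B·(1+r) − $30.00.
Month 1: interest $13.37; balance after payment $1,018.37.
Month 2: interest $13.15; balance after payment $1,001.52.
Closed form: n = −ln(1 − rB₀/P)/ln(1+r) = −ln(0.55438)/ln(1.01292) ≈ 45.965, so the balance reaches zero during payment 46.

46 months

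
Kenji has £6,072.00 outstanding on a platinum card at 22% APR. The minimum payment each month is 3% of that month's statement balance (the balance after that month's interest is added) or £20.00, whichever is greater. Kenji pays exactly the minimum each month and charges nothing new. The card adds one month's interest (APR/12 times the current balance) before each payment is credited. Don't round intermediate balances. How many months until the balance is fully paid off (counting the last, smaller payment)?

Monthly rate r = 22%/12 = 1.83333% = 0.0183333.
While 3% of the post-interest balance exceeds £20.00, each month B ← (B·(1+r))·(1 − 0.03), i.e. B shrinks by the factor (1+r)·0.97 = 0.98778.
This holds for months 1–182. Entering month 183 the balance is £648.28; 3% of the post-interest balance is now below £20.00, so the flat £20.00 minimum applies from here.
From month 183 a fixed £20.00 at rate r clears £648.28 in 50 more payments. Total: 182 + 50 = 232 months.

232 months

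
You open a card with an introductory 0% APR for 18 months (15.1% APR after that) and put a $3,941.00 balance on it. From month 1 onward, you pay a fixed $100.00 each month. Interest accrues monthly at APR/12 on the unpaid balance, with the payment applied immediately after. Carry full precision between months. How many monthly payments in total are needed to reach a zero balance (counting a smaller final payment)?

44 months

Promo months 1–18 at r₀ = 0%/12 = 0; months 19+ at r₁ = 15.1%/12 = 0.0125833.
After month 18 (no interest yet): B = $3,941.00 − 18·$100.00 = $2,141.00.
Then at r₁ with $100.00/mo: n₂ = −ln(1 − r₁·B/P)/ln(1+r₁) ≈ 25.10 → 26 more payments.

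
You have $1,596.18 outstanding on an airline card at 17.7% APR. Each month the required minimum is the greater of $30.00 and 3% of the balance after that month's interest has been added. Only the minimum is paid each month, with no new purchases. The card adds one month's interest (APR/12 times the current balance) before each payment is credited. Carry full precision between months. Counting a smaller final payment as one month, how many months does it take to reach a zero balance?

76 months

Monthly rate r = 17.7%/12 = 1.475% = 0.01475.
While 3% of the post-interest balance exceeds $30.00, each month B ← (B·(1+r))·(1 − 0.03), i.e. B shrinks by the factor (1+r)·0.97 = 0.98431.
This holds for months 1–31. Entering month 32 the balance is $977.54; 3% of the post-interest balance is now below $30.00, so the flat $30.00 minimum applies from here.
From month 32 a fixed $30.00 at rate r clears $977.54 in 45 more payments. Total: 31 + 45 = 76 months.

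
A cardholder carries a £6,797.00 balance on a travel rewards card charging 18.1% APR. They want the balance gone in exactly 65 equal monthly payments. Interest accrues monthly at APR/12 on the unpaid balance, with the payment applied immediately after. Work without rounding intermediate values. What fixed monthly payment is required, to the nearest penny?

£164.80

Monthly rate r = 18.1%/12 = 1.50833% = 0.0150833.
Level-payment amortization: P = B₀·r / (1 − (1+r)^(−n)) = 6797.00·0.0150833 / (1 − 1.01508^(−65)).
Denominator 1 − (1+r)^(−65) = 0.622088868.
P = 102.521 / 0.622088868 ≈ 164.80.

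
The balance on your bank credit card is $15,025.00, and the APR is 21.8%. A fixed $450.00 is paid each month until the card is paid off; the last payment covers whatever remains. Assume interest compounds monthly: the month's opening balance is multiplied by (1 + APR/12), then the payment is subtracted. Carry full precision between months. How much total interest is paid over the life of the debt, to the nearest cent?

Monthly rate r = 21.8%/12 = 1.81667% = 0.0181667.
Payoff takes n = ⌈−ln(1 − rB₀/P)/ln(1+r)⌉ = ⌈51.814⌉ = 52 payments; the last is $366.89.
Total paid = 51·$450.00 + $366.89 = $23,316.89.
Total interest = total paid − principal = $23,316.89 − $15,025.00 = $8,291.89.

$8,291.89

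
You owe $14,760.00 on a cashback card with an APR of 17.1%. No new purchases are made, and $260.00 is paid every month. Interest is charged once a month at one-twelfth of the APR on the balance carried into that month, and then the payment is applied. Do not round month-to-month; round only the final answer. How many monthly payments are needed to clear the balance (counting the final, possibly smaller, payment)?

117 payments

Monthly rate r = 17.1%/12 = 1.425% = 0.01425.
Recurrence: B ← B·(1+r) − $260.00.
Month 1: interest $210.33; balance after payment $14,710.33.
Month 2: interest $209.62; balance after payment $14,659.95.
Closed form: n = −ln(1 − rB₀/P)/ln(1+r) = −ln(0.19104)/ln(1.01425) ≈ 116.986, so the balance reaches zero during payment 117.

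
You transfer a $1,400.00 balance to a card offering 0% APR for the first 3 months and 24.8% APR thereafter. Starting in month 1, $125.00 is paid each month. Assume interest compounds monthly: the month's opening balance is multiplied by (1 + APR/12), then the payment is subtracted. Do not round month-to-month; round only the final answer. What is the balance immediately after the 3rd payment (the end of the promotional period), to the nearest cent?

$1,025.00

Promo months 1–3 at r₀ = 0%/12 = 0; months 4+ at r₁ = 24.8%/12 = 0.0206667.
After month 3 (no interest yet): B = $1,400.00 − 3·$125.00 = $1,025.00.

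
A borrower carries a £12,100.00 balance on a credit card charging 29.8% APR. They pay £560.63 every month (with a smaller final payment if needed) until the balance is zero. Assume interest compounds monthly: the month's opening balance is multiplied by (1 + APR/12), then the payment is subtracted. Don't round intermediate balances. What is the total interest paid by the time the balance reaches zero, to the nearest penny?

£5,449.78

Monthly rate r = 29.8%/12 = 2.48333% = 0.0248333.
Payoff takes n = ⌈−ln(1 − rB₀/P)/ln(1+r)⌉ = ⌈31.301⌉ = 32 payments; the last is £170.25.
Total paid = 31·£560.63 + £170.25 = £17,549.78.
Total interest = total paid − principal = £17,549.78 − £12,100.00 = £5,449.78.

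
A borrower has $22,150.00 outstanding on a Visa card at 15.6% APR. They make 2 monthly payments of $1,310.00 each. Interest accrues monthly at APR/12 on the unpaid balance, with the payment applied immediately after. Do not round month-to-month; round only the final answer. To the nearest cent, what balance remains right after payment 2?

Monthly rate r = 15.6%/12 = 1.3% = 0.013.
Each month: B ← B·(1+r) − $1,310.00.
Month 1: interest $287.95; balance after payment $21,127.95.
Month 2: interest $274.66; balance after payment $20,092.61.

$20,092.61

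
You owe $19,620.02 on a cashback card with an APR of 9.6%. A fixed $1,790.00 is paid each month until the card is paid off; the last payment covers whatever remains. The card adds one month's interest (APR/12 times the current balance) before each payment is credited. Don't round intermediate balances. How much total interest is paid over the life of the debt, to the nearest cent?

Monthly rate r = 9.6%/12 = 0.8% = 0.008.
Payoff takes n = ⌈−ln(1 − rB₀/P)/ln(1+r)⌉ = ⌈11.517⌉ = 12 payments; the last is $927.88.
Total paid = 11·$1,790.00 + $927.88 = $20,617.88.
Total interest = total paid − principal = $20,617.88 − $19,620.02 = $997.86.

$997.86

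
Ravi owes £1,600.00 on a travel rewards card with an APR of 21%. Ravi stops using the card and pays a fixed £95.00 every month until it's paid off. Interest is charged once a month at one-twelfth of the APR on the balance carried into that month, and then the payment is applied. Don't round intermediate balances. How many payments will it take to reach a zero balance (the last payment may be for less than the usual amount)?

Monthly rate r = 21%/12 = 1.75% = 0.0175.
Recurrence: B ← B·(1+r) − £95.00.
Month 1: interest £28.00; balance after payment £1,533.00.
Month 2: interest £26.83; balance after payment £1,464.83.
Closed form: n = −ln(1 − rB₀/P)/ln(1+r) = −ln(0.70526)/ln(1.0175) ≈ 20.127, so the balance reaches zero during payment 21.

21 payments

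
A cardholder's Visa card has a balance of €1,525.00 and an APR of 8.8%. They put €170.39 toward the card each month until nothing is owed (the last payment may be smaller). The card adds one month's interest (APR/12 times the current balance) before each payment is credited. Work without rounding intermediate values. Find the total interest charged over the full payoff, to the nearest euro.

€58

Monthly rate r = 8.8%/12 = 0.733333% = 0.00733333.
Payoff takes n = ⌈−ln(1 − rB₀/P)/ln(1+r)⌉ = ⌈9.291⌉ = 10 payments; the last is €49.74.
Total paid = 9·€170.39 + €49.74 = €1,583.25.
Total interest = total paid − principal = €1,583.25 − €1,525.00 = €58.25.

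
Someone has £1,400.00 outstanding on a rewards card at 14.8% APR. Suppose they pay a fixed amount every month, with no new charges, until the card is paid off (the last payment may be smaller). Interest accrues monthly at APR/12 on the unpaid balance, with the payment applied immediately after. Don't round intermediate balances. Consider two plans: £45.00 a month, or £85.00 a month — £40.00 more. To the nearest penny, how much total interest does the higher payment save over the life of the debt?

Monthly rate r = 14.8%/12 = 1.23333% = 0.0123333.
At £45.00/mo: n = ⌈−ln(1 − rB₀/P)/ln(1+r)⌉ = 40 payments (last £21.98); total interest = total paid − £1,400.00 = £376.98.
At £85.00/mo: 19 payments (last £44.72); total interest £174.72.
Interest saved = £376.98 − £174.72 = £202.26.

£202.26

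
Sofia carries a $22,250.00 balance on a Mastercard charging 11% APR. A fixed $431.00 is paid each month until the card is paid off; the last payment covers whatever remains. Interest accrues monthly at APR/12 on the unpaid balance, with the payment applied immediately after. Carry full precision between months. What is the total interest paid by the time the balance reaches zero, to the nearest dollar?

Monthly rate r = 11%/12 = 0.916667% = 0.00916667.
Payoff takes n = ⌈−ln(1 − rB₀/P)/ln(1+r)⌉ = ⌈70.244⌉ = 71 payments; the last is $105.74.
Total paid = 70·$431.00 + $105.74 = $30,275.74.
Total interest = total paid − principal = $30,275.74 − $22,250.00 = $8,025.74.

$8,026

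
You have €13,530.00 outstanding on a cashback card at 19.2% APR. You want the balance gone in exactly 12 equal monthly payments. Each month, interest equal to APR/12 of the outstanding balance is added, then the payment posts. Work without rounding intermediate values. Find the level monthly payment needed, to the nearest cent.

Monthly rate r = 19.2%/12 = 1.6% = 0.016.
Level-payment amortization: P = B₀·r / (1 − (1+r)^(−n)) = 13530.00·0.016 / (1 − 1.016^(−12)).
Denominator 1 − (1+r)^(−12) = 0.173437868.
P = 216.48 / 0.173437868 ≈ 1248.17.

€1,248.17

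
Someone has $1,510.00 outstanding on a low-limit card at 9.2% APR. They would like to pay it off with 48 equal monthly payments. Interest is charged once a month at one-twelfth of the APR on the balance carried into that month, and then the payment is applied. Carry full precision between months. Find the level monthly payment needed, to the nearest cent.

$37.72

Monthly rate r = 9.2%/12 = 0.766667% = 0.00766667.
Level-payment amortization: P = B₀·r / (1 − (1+r)^(−n)) = 1510.00·0.00766667 / (1 − 1.00767^(−48)).
Denominator 1 − (1+r)^(−48) = 0.306910751.
P = 11.5767 / 0.306910751 ≈ 37.72.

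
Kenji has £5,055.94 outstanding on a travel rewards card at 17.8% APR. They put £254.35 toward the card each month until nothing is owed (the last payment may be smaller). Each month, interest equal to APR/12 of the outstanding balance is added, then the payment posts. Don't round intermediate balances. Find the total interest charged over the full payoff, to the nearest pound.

£979

Monthly rate r = 17.8%/12 = 1.48333% = 0.0148333.
Payoff takes n = ⌈−ln(1 − rB₀/P)/ln(1+r)⌉ = ⌈23.726⌉ = 24 payments; the last is £185.05.
Total paid = 23·£254.35 + £185.05 = £6,035.10.
Total interest = total paid − principal = £6,035.10 − £5,055.94 = £979.16.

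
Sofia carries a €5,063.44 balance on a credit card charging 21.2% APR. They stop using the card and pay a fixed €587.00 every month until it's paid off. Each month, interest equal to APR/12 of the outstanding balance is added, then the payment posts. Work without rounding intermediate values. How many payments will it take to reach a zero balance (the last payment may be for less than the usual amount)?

10 months

Monthly rate r = 21.2%/12 = 1.76667% = 0.0176667.
Recurrence: B ← B·(1+r) − €587.00.
Month 1: interest €89.45; balance after payment €4,565.89.
Month 2: interest €80.66; balance after payment €4,059.56.
Closed form: n = −ln(1 − rB₀/P)/ln(1+r) = −ln(0.84761)/ln(1.01767) ≈ 9.441, so the balance reaches zero during payment 10.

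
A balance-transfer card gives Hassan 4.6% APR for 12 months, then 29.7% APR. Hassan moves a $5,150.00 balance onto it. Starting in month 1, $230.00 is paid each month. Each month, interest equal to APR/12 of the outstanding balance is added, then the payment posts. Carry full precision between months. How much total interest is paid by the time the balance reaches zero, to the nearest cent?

Promo months 1–12 at r₀ = 4.6%/12 = 0.00383333; months 13+ at r₁ = 29.7%/12 = 0.02475.
After month 12: iterate B ← B·(1+r₀) − $230.00 for 12 months → $2,573.02.
Then at r₁ with $230.00/mo: n₂ = −ln(1 − r₁·B/P)/ln(1+r₁) ≈ 13.26 → 14 more payments.
Total paid = 25·$230.00 + $60.24 = $5,810.24; interest = $5,810.24 − $5,150.00 = $660.24.

$660.24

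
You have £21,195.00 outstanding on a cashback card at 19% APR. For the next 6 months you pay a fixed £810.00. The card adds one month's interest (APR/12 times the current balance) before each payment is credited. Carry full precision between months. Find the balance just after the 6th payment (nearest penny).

£18,233.44

Monthly rate r = 19%/12 = 1.58333% = 0.0158333.
Each month: B ← B·(1+r) − £810.00.
Month 1: interest £335.59; balance after payment £20,720.59.
Month 2: interest £328.08; balance after payment £20,238.66.
Month 3: interest £320.45; balance after payment £19,749.11.
Month 4: interest £312.69; balance after payment £19,251.80.
Month 5: interest £304.82; balance after payment £18,746.62.
Month 6: interest £296.82; balance after payment £18,233.44.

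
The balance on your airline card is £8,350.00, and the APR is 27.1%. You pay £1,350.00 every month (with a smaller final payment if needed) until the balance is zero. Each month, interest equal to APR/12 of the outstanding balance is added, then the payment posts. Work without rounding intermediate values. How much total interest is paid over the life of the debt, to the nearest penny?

Monthly rate r = 27.1%/12 = 2.25833% = 0.0225833.
Payoff takes n = ⌈−ln(1 − rB₀/P)/ln(1+r)⌉ = ⌈6.737⌉ = 7 payments; the last is £997.98.
Total paid = 6·£1,350.00 + £997.98 = £9,097.98.
Total interest = total paid − principal = £9,097.98 − £8,350.00 = £747.98.

£747.98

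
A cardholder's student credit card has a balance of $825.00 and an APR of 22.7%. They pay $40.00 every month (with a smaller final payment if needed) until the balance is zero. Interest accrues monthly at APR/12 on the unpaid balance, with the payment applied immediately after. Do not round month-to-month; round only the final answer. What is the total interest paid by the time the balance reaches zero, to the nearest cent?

Monthly rate r = 22.7%/12 = 1.89167% = 0.0189167.
Payoff takes n = ⌈−ln(1 − rB₀/P)/ln(1+r)⌉ = ⌈26.390⌉ = 27 payments; the last is $15.70.
Total paid = 26·$40.00 + $15.70 = $1,055.70.
Total interest = total paid − principal = $1,055.70 − $825.00 = $230.70.

$230.70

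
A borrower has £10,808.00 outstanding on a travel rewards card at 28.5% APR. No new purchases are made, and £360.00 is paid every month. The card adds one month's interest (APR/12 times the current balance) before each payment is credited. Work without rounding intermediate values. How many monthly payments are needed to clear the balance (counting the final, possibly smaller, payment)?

54 months

Monthly rate r = 28.5%/12 = 2.375% = 0.02375.
Recurrence: B ← B·(1+r) − £360.00.
Month 1: interest £256.69; balance after payment £10,704.69.
Month 2: interest £254.24; balance after payment £10,598.93.
Closed form: n = −ln(1 − rB₀/P)/ln(1+r) = −ln(0.28697)/ln(1.02375) ≈ 53.185, so the balance reaches zero during payment 54.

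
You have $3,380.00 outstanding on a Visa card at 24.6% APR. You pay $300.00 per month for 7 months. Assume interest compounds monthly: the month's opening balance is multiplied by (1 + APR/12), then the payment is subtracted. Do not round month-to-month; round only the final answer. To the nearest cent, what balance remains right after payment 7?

$1,662.25

Monthly rate r = 24.6%/12 = 2.05% = 0.0205.
Each month: B ← B·(1+r) − $300.00.
Month 1: interest $69.29; balance after payment $3,149.29.
Month 2: interest $64.56; balance after payment $2,913.85.
Month 3: interest $59.73; balance after payment $2,673.58.
Month 4: interest $54.81; balance after payment $2,428.39.
Month 5: interest $49.78; balance after payment $2,178.17.
Month 6: interest $44.65; balance after payment $1,922.83.
Month 7: interest $39.42; balance after payment $1,662.25.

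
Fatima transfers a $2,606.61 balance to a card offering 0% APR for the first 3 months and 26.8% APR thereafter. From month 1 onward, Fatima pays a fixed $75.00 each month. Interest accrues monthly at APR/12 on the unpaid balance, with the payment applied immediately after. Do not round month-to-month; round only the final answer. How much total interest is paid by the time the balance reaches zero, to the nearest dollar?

Promo months 1–3 at r₀ = 0%/12 = 0; months 4+ at r₁ = 26.8%/12 = 0.0223333.
After month 3 (no interest yet): B = $2,606.61 − 3·$75.00 = $2,381.61.
Then at r₁ with $75.00/mo: n₂ = −ln(1 − r₁·B/P)/ln(1+r₁) ≈ 55.92 → 56 more payments.
Total paid = 58·$75.00 + $68.89 = $4,418.89; interest = $4,418.89 − $2,606.61 = $1,812.28.

$1,812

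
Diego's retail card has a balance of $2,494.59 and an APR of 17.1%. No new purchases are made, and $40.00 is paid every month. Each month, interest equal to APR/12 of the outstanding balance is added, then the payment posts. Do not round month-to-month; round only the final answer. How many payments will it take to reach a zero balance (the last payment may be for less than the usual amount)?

156 payments

Monthly rate r = 17.1%/12 = 1.425% = 0.01425.
Recurrence: B ← B·(1+r) − $40.00.
Month 1: interest $35.55; balance after payment $2,490.14.
Month 2: interest $35.48; balance after payment $2,485.62.
Closed form: n = −ln(1 − rB₀/P)/ln(1+r) = −ln(0.1113)/ln(1.01425) ≈ 155.166, so the balance reaches zero during payment 156.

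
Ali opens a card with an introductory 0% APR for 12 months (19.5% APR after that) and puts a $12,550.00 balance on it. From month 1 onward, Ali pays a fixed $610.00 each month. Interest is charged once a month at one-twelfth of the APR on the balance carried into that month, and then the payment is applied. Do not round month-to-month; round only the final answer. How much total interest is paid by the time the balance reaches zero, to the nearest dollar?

Promo months 1–12 at r₀ = 0%/12 = 0; months 13+ at r₁ = 19.5%/12 = 0.01625.
After month 12 (no interest yet): B = $12,550.00 − 12·$610.00 = $5,230.00.
Then at r₁ with $610.00/mo: n₂ = −ln(1 − r₁·B/P)/ln(1+r₁) ≈ 9.31 → 10 more payments.
Total paid = 21·$610.00 + $188.84 = $12,998.84; interest = $12,998.84 − $12,550.00 = $448.84.

$449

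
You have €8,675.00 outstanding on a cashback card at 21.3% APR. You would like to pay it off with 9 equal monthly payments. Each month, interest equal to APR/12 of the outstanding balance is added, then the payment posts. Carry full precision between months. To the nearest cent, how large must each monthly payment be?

Monthly rate r = 21.3%/12 = 1.775% = 0.01775.
Level-payment amortization: P = B₀·r / (1 − (1+r)^(−n)) = 8675.00·0.01775 / (1 − 1.01775^(−9)).
Denominator 1 − (1+r)^(−9) = 0.146447968.
P = 153.981 / 0.146447968 ≈ 1051.44.

€1,051.44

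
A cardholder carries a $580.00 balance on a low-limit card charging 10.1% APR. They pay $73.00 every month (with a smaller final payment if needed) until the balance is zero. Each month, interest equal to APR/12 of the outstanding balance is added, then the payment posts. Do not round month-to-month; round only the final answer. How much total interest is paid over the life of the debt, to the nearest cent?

$22.88

Monthly rate r = 10.1%/12 = 0.841667% = 0.00841667.
Payoff takes n = ⌈−ln(1 − rB₀/P)/ln(1+r)⌉ = ⌈8.258⌉ = 9 payments; the last is $18.88.
Total paid = 8·$73.00 + $18.88 = $602.88.
Total interest = total paid − principal = $602.88 − $580.00 = $22.88.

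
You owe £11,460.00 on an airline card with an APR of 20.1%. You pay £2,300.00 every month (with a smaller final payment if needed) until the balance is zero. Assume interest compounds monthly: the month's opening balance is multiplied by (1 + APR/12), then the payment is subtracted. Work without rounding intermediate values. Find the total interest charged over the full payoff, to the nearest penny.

Monthly rate r = 20.1%/12 = 1.675% = 0.01675.
Payoff takes n = ⌈−ln(1 − rB₀/P)/ln(1+r)⌉ = ⌈5.246⌉ = 6 payments; the last is £570.11.
Total paid = 5·£2,300.00 + £570.11 = £12,070.11.
Total interest = total paid − principal = £12,070.11 − £11,460.00 = £610.11.

£610.11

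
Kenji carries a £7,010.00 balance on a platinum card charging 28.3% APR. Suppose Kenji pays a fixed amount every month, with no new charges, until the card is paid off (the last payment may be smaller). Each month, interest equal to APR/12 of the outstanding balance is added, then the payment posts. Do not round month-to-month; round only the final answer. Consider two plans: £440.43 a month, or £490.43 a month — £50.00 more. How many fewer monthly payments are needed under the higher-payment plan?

3 fewer payments

Monthly rate r = 28.3%/12 = 2.35833% = 0.0235833.
At £440.43/mo: n = ⌈−ln(1 − rB₀/P)/ln(1+r)⌉ = 21 payments (last £83.67); total interest = total paid − £7,010.00 = £1,882.27.
At £490.43/mo: 18 payments (last £313.85); total interest £1,641.16.
Payments saved = 21 − 18 = 3.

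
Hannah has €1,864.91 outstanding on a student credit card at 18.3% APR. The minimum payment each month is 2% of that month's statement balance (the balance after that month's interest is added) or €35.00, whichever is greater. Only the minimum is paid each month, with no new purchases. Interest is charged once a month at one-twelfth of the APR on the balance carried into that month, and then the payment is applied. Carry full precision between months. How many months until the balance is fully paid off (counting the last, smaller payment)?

Monthly rate r = 18.3%/12 = 1.525% = 0.01525.
While 2% of the post-interest balance exceeds €35.00, each month B ← (B·(1+r))·(1 − 0.02), i.e. B shrinks by the factor (1+r)·0.98 = 0.99494.
This holds for months 1–16. Entering month 17 the balance is €1,719.66; 2% of the post-interest balance is now below €35.00, so the flat €35.00 minimum applies from here.
From month 17 a fixed €35.00 at rate r clears €1,719.66 in 92 more payments. Total: 16 + 92 = 108 months.

108 months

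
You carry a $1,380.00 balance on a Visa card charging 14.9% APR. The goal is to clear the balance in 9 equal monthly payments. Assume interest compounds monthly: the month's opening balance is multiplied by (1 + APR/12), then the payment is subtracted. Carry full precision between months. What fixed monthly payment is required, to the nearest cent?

$163.01

Monthly rate r = 14.9%/12 = 1.24167% = 0.0124167.
Level-payment amortization: P = B₀·r / (1 − (1+r)^(−n)) = 1380.00·0.0124167 / (1 − 1.01242^(−9)).
Denominator 1 − (1+r)^(−9) = 0.105116654.
P = 17.135 / 0.105116654 ≈ 163.01.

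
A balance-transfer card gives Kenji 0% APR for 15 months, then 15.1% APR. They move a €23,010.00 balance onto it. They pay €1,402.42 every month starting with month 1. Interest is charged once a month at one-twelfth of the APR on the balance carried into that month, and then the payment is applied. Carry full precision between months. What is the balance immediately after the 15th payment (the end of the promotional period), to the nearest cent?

€1,973.70

Promo months 1–15 at r₀ = 0%/12 = 0; months 16+ at r₁ = 15.1%/12 = 0.0125833.
After month 15 (no interest yet): B = €23,010.00 − 15·€1,402.42 = €1,973.70.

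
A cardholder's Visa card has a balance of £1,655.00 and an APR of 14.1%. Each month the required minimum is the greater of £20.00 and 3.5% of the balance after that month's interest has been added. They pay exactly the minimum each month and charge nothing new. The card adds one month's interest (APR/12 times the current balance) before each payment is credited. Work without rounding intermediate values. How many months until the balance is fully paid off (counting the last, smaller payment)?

Monthly rate r = 14.1%/12 = 1.175% = 0.01175.
While 3.5% of the post-interest balance exceeds £20.00, each month B ← (B·(1+r))·(1 − 0.035), i.e. B shrinks by the factor (1+r)·0.965 = 0.97634.
This holds for months 1–45. Entering month 46 the balance is £563.41; 3.5% of the post-interest balance is now below £20.00, so the flat £20.00 minimum applies from here.
From month 46 a fixed £20.00 at rate r clears £563.41 in 35 more payments. Total: 45 + 35 = 80 months.

80 months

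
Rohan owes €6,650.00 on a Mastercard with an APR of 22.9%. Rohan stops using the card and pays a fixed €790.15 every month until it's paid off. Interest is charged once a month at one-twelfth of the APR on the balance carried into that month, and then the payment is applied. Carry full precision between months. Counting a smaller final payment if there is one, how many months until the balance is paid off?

10 months

Monthly rate r = 22.9%/12 = 1.90833% = 0.0190833.
Recurrence: B ← B·(1+r) − €790.15.
Month 1: interest €126.90; balance after payment €5,986.75.
Month 2: interest €114.25; balance after payment €5,310.85.
Closed form: n = −ln(1 − rB₀/P)/ln(1+r) = −ln(0.83939)/ln(1.01908) ≈ 9.262, so the balance reaches zero during payment 10.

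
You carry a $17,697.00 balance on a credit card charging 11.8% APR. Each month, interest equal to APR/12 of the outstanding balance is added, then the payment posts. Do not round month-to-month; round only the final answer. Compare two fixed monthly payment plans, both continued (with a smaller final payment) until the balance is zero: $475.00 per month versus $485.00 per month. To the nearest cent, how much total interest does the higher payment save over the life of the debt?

Monthly rate r = 11.8%/12 = 0.983333% = 0.00983333.
At $475.00/mo: n = ⌈−ln(1 − rB₀/P)/ln(1+r)⌉ = 47 payments (last $299.02); total interest = total paid − $17,697.00 = $4,452.02.
At $485.00/mo: 46 payments (last $202.97); total interest $4,330.97.
Interest saved = $4,452.02 − $4,330.97 = $121.05.

$121.05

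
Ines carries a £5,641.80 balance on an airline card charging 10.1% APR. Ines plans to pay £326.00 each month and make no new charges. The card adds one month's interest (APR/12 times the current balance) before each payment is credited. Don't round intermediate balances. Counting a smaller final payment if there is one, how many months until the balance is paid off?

Monthly rate r = 10.1%/12 = 0.841667% = 0.00841667.
Recurrence: B ← B·(1+r) − £326.00.
Month 1: interest £47.49; balance after payment £5,363.29.
Month 2: interest £45.14; balance after payment £5,082.43.
Closed form: n = −ln(1 − rB₀/P)/ln(1+r) = −ln(0.85434)/ln(1.00842) ≈ 18.783, so the balance reaches zero during payment 19.

19 months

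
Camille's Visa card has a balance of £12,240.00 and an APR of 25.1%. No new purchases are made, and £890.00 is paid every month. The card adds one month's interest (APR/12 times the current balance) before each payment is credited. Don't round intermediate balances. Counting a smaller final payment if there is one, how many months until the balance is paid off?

Monthly rate r = 25.1%/12 = 2.09167% = 0.0209167.
Recurrence: B ← B·(1+r) − £890.00.
Month 1: interest £256.02; balance after payment £11,606.02.
Month 2: interest £242.76; balance after payment £10,958.78.
Closed form: n = −ln(1 − rB₀/P)/ln(1+r) = −ln(0.71234)/ln(1.02092) ≈ 16.386, so the balance reaches zero during payment 17.

17 months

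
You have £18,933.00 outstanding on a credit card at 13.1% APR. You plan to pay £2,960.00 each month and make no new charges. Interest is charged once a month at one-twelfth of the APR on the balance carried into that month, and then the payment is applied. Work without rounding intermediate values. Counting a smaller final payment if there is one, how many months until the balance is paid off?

7 months

Monthly rate r = 13.1%/12 = 1.09167% = 0.0109167.
Recurrence: B ← B·(1+r) − £2,960.00.
Month 1: interest £206.69; balance after payment £16,179.69.
Month 2: interest £176.63; balance after payment £13,396.31.
Closed form: n = −ln(1 − rB₀/P)/ln(1+r) = −ln(0.93017)/ln(1.01092) ≈ 6.667, so the balance reaches zero during payment 7.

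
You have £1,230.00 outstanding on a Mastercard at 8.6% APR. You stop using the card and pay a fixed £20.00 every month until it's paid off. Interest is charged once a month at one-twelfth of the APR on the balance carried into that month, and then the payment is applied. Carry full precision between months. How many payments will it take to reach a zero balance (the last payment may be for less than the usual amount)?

Monthly rate r = 8.6%/12 = 0.716667% = 0.00716667.
Recurrence: B ← B·(1+r) − £20.00.
Month 1: interest £8.81; balance after payment £1,218.82.
Month 2: interest £8.73; balance after payment £1,207.55.
Closed form: n = −ln(1 − rB₀/P)/ln(1+r) = −ln(0.55925)/ln(1.00717) ≈ 81.382, so the balance reaches zero during payment 82.

82 months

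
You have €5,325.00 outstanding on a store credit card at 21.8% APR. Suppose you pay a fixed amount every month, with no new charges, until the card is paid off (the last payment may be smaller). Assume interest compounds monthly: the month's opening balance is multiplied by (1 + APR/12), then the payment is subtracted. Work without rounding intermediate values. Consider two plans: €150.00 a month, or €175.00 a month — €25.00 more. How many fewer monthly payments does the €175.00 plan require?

Monthly rate r = 21.8%/12 = 1.81667% = 0.0181667.
At €150.00/mo: n = ⌈−ln(1 − rB₀/P)/ln(1+r)⌉ = 58 payments (last €76.96); total interest = total paid − €5,325.00 = €3,301.96.
At €175.00/mo: 45 payments (last €122.40); total interest €2,497.40.
Payments saved = 58 − 45 = 13.

13 fewer payments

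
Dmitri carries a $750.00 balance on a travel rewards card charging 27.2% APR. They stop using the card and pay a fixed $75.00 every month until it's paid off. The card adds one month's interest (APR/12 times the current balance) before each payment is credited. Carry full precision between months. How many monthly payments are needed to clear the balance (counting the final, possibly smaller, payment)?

Monthly rate r = 27.2%/12 = 2.26667% = 0.0226667.
Recurrence: B ← B·(1+r) − $75.00.
Month 1: interest $17.00; balance after payment $692.00.
Month 2: interest $15.69; balance after payment $632.69.
Closed form: n = −ln(1 − rB₀/P)/ln(1+r) = −ln(0.77333)/ln(1.02267) ≈ 11.468, so the balance reaches zero during payment 12.

12 months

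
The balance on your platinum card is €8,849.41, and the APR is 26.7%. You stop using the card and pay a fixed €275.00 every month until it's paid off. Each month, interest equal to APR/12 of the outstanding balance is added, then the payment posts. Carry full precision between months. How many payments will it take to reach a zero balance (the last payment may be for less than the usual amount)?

58 payments

Monthly rate r = 26.7%/12 = 2.225% = 0.02225.
Recurrence: B ← B·(1+r) − €275.00.
Month 1: interest €196.90; balance after payment €8,771.31.
Month 2: interest €195.16; balance after payment €8,691.47.
Closed form: n = −ln(1 − rB₀/P)/ln(1+r) = −ln(0.284)/ln(1.02225) ≈ 57.201, so the balance reaches zero during payment 58.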